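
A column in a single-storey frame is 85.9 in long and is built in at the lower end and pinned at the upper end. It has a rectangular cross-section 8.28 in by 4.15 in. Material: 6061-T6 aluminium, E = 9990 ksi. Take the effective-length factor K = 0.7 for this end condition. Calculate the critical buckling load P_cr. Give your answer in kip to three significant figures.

P_cr ≈ 1340 kip

Buckling occurs about the weak axis: I_min = h·b³/12 with b = 4.15 in (the shorter side).
I_min = 8.28×4.15³/12 = 49.32 in⁴
Effective length L_e = K·L = 0.7 × 85.9 = 60.13 in
P_cr = π²EI / L_e² = π² × 9990×10³ × 49.32 / 60.13² = 1.345×10^6 lb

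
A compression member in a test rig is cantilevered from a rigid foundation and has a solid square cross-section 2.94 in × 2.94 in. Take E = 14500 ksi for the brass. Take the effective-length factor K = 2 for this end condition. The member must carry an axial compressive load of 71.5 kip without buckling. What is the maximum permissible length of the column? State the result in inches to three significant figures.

L_max ≈ 55.8 in

I = a⁴/12 = 2.94⁴/12 = 6.226 in⁴
At the buckling limit P_cr = P = 7.150×10^4 lb
From P_cr = π²EI/(K·L)²:  L = (1/K)·√(π²EI/P_cr) = (1/2)·√(π²×1.45×10^7×6.226/7.150×10^4)
L = 55.8 in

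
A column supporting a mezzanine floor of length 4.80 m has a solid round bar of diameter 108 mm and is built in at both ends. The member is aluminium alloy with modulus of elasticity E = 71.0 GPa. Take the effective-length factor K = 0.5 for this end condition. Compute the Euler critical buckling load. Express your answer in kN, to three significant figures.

I = πd⁴/64 = π×108⁴/64 = 6.678×10^6 mm⁴
I = 6.678×10^6 mm⁴ = 6.678×10^-6 m⁴
Effective length L_e = K·L = 0.5 × 4.80 = 2.400 m
P_cr = π²EI / L_e² = π² × 71.0×10⁹ × 6.678×10^-6 / 2.400² = 8.125×10^5 N

P_cr ≈ 812 kN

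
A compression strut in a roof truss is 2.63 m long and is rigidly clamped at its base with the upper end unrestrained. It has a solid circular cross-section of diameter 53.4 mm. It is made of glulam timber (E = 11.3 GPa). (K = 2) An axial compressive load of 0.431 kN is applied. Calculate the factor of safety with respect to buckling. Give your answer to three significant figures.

I = πd⁴/64 = π×53.4⁴/64 = 3.991×10^5 mm⁴
I = 3.991×10^5 mm⁴ = 3.991×10^-7 m⁴
Effective length L_e = K·L = 2 × 2.63 = 5.260 m
P_cr = π²EI / L_e² = π² × 11.3×10⁹ × 3.991×10^-7 / 5.260² = 1.609×10^3 N
Factor of safety n = P_cr / P = 1.6089 / 0.431 = 3.73

n ≈ 3.73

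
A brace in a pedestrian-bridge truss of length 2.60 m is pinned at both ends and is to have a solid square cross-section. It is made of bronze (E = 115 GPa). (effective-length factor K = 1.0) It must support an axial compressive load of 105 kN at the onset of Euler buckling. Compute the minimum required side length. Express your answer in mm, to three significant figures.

L_e = K·L = 1 × 2.60 = 2.600 m
Required I = P_cr·L_e²/(π²E) = 1.050×10^5 × 2.600² / (π² × 1.15×10^11) = 6.254×10^-7 m⁴
I_req = 6.254×10^5 mm⁴
Solid square: I = a⁴/12  ⇒  a = (12I)^(1/4) = (12×6.254×10^5)^(1/4) = 52.3 mm

a ≈ 52.3 mm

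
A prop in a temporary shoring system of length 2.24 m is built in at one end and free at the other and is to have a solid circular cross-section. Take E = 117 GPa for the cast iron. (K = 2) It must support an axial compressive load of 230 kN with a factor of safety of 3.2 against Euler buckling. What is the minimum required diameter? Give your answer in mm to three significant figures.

d ≈ 127 mm

Required P_cr = n·P = 3.2 × 230 = 736.0 kN
L_e = K·L = 2 × 2.24 = 4.480 m
Required I = P_cr·L_e²/(π²E) = 7.360×10^5 × 4.480² / (π² × 1.17×10^11) = 1.279×10^-5 m⁴
I_req = 1.279×10^7 mm⁴
Solid circle: I = πd⁴/64  ⇒  d = (64I/π)^(1/4) = (64×1.279×10^7/π)^(1/4) = 127 mm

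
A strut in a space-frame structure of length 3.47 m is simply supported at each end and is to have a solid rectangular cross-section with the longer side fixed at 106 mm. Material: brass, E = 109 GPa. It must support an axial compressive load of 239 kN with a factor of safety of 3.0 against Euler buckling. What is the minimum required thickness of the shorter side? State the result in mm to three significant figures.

Required P_cr = n·P = 3.0 × 239 = 717.0 kN
L_e = K·L = 1 × 3.47 = 3.470 m
Required I = P_cr·L_e²/(π²E) = 7.170×10^5 × 3.470² / (π² × 1.09×10^11) = 8.025×10^-6 m⁴
I_req = 8.025×10^6 mm⁴
Rectangle, weak axis: I_min = h·b³/12 with h = 106 mm fixed  ⇒  b = (12I/h)^(1/3) = 96.9 mm

b ≈ 96.9 mm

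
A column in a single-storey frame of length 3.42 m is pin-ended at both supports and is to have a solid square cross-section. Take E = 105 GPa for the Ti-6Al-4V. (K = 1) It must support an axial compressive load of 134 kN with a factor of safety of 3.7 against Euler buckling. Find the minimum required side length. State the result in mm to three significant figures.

Required P_cr = n·P = 3.7 × 134 = 495.8 kN
L_e = K·L = 1 × 3.42 = 3.420 m
Required I = P_cr·L_e²/(π²E) = 4.958×10^5 × 3.420² / (π² × 1.05×10^11) = 5.596×10^-6 m⁴
I_req = 5.596×10^6 mm⁴
Solid square: I = a⁴/12  ⇒  a = (12I)^(1/4) = (12×5.596×10^6)^(1/4) = 90.5 mm

a ≈ 90.5 mm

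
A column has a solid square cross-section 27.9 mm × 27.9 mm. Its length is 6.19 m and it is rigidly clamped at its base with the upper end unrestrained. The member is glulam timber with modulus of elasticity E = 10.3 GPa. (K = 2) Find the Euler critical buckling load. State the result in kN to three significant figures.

P_cr ≈ 0.0335 kN

I = a⁴/12 = 27.9⁴/12 = 5.049×10^4 mm⁴
I = 5.049×10^4 mm⁴ = 5.049×10^-8 m⁴
Effective length L_e = K·L = 2 × 6.19 = 12.38 m
P_cr = π²EI / L_e² = π² × 10.3×10⁹ × 5.049×10^-8 / 12.38² = 33.49 N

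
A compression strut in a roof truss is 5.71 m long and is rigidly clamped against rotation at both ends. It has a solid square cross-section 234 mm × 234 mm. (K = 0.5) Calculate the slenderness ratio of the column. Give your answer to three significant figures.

λ ≈ 42.3

For a square r = a/√12 = 234/√12 = 67.55 mm
L_e = K·L = 0.5 × 5.71 m = 2.855 m = 2855.0 mm
λ = L_e / r_min = 2855.0 / 67.55 = 42.3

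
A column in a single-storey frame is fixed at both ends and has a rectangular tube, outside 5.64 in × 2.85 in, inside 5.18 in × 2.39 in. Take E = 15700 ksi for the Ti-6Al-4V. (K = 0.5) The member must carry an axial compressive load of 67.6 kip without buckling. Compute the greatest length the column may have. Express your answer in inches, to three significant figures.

Weak-axis I_min = (h_o·b_o³ − h_i·b_i³)/12 with b_o = 2.85, b_i = 2.390 in (shorter outer/inner sides).
I_min = (5.64×2.85³ − 5.180×2.390³)/12 = 4.987 in⁴
At the buckling limit P_cr = P = 6.760×10^4 lb
From P_cr = π²EI/(K·L)²:  L = (1/K)·√(π²EI/P_cr) = (1/0.5)·√(π²×1.57×10^7×4.987/6.760×10^4)
L = 214 in

L_max ≈ 214 in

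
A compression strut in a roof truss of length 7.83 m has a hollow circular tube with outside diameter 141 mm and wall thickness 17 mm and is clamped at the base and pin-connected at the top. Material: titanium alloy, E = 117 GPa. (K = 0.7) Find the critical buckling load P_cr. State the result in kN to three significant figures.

Inner diameter d_i = 141 − 2×17 = 107.0 mm
I = π(d_o⁴ − d_i⁴)/64 = π(141⁴ − 107.0⁴)/64 = 1.297×10^7 mm⁴
I = 1.297×10^7 mm⁴ = 1.297×10^-5 m⁴
Effective length L_e = K·L = 0.7 × 7.83 = 5.481 m
P_cr = π²EI / L_e² = π² × 117×10⁹ × 1.297×10^-5 / 5.481² = 4.985×10^5 N

P_cr ≈ 498 kN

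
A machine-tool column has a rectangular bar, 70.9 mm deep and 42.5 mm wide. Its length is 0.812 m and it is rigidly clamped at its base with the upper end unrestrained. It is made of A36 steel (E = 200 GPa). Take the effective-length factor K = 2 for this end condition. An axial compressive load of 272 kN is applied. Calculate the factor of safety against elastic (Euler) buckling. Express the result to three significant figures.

n ≈ 1.25

Buckling occurs about the weak axis: I_min = h·b³/12 with b = 42.5 mm (the shorter side).
I_min = 70.9×42.5³/12 = 4.536×10^5 mm⁴
I = 4.536×10^5 mm⁴ = 4.536×10^-7 m⁴
Effective length L_e = K·L = 2 × 0.812 = 1.624 m
P_cr = π²EI / L_e² = π² × 200×10⁹ × 4.536×10^-7 / 1.624² = 3.395×10^5 N
Factor of safety n = P_cr / P = 339.46 / 272 = 1.25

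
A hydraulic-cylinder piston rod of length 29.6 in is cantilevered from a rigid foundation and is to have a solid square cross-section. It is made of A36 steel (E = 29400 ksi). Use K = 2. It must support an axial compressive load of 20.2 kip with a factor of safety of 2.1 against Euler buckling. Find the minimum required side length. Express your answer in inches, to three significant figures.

Required P_cr = n·P = 2.1 × 20.2 = 42.42 kip
L_e = K·L = 2 × 29.6 = 59.20 in
Required I = P_cr·L_e²/(π²E) = 4.242×10^4 × 59.20² / (π² × 2.94×10^7) = 0.5124 in⁴
Solid square: I = a⁴/12  ⇒  a = (12I)^(1/4) = (12×0.5124)^(1/4) = 1.57 in

a ≈ 1.57 in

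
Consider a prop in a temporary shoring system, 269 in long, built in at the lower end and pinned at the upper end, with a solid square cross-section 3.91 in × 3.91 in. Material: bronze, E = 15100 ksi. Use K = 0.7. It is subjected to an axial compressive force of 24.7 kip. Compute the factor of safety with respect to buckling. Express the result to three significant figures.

I = a⁴/12 = 3.91⁴/12 = 19.48 in⁴
Effective length L_e = K·L = 0.7 × 269 = 188.3 in
P_cr = π²EI / L_e² = π² × 15100×10³ × 19.48 / 188.3² = 8.187×10^4 lb
Factor of safety n = P_cr / P = 81.866 / 24.7 = 3.31

n ≈ 3.31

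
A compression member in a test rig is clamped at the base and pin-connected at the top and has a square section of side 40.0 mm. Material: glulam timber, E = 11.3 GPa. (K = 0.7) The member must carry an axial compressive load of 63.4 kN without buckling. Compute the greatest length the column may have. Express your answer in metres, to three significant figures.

L_max ≈ 0.875 m

I = a⁴/12 = 40.0⁴/12 = 2.133×10^5 mm⁴
I = 2.133×10^-7 m⁴
At the buckling limit P_cr = P = 6.340×10^4 N
From P_cr = π²EI/(K·L)²:  L = (1/K)·√(π²EI/P_cr) = (1/0.7)·√(π²×1.13×10^10×2.133×10^-7/6.340×10^4)
L = 0.875 m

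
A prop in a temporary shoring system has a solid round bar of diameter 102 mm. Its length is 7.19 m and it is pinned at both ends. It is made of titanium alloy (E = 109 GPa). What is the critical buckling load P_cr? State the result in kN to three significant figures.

I = πd⁴/64 = π×102⁴/64 = 5.313×10^6 mm⁴
I = 5.313×10^6 mm⁴ = 5.313×10^-6 m⁴
Effective length L_e = K·L = 1 × 7.19 = 7.190 m
P_cr = π²EI / L_e² = π² × 109×10⁹ × 5.313×10^-6 / 7.190² = 1.106×10^5 N

P_cr ≈ 111 kN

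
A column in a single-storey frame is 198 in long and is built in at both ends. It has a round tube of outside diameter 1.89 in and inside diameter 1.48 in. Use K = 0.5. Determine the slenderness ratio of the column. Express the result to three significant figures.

d_o = 1.89 in, d_i = 1.48 in
I = π(d_o⁴ − d_i⁴)/64 = π(1.89⁴ − 1.480⁴)/64 = 0.3908 in⁴
A = 1.085 in²;  r_min = √(I/A) = √(0.3908/1.085) = 0.6001 in
L_e = K·L = 0.5 × 198 = 99.00 in
λ = L_e / r_min = 99.000 / 0.6001 = 165

λ ≈ 165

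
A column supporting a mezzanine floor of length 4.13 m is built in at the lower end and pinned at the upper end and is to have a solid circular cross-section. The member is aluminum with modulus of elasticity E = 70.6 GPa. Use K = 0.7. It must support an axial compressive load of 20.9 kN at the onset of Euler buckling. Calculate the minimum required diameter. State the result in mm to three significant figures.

L_e = K·L = 0.7 × 4.13 = 2.891 m
Required I = P_cr·L_e²/(π²E) = 2.090×10^4 × 2.891² / (π² × 7.06×10^10) = 2.507×10^-7 m⁴
I_req = 2.507×10^5 mm⁴
Solid circle: I = πd⁴/64  ⇒  d = (64I/π)^(1/4) = (64×2.507×10^5/π)^(1/4) = 47.5 mm

d ≈ 47.5 mm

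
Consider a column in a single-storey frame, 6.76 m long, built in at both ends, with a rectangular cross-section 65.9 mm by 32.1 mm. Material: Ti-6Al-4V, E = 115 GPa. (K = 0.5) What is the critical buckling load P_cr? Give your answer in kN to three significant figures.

P_cr ≈ 18.0 kN

Buckling occurs about the weak axis: I_min = h·b³/12 with b = 32.1 mm (the shorter side).
I_min = 65.9×32.1³/12 = 1.816×10^5 mm⁴
I = 1.816×10^5 mm⁴ = 1.816×10^-7 m⁴
Effective length L_e = K·L = 0.5 × 6.76 = 3.380 m
P_cr = π²EI / L_e² = π² × 115×10⁹ × 1.816×10^-7 / 3.380² = 1.805×10^4 N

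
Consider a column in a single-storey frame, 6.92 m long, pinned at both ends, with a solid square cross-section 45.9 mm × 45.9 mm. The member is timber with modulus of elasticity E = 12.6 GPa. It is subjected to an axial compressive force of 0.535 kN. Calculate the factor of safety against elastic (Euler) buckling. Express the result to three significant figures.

I = a⁴/12 = 45.9⁴/12 = 3.699×10^5 mm⁴
I = 3.699×10^5 mm⁴ = 3.699×10^-7 m⁴
Effective length L_e = K·L = 1 × 6.92 = 6.920 m
P_cr = π²EI / L_e² = π² × 12.6×10⁹ × 3.699×10^-7 / 6.920² = 960.6 N
Factor of safety n = P_cr / P = 0.96057 / 0.535 = 1.80

n ≈ 1.80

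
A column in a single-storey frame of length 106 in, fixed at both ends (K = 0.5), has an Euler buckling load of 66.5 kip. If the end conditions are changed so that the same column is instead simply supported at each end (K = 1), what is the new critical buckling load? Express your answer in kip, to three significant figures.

P_cr ∝ 1/K², so P_cr,new = P_cr,old × (K_old/K_new)² = 66.5 × (0.5/1)²
= 66.5 × 0.2500 = 16.6 kip

P_cr ≈ 16.6 kip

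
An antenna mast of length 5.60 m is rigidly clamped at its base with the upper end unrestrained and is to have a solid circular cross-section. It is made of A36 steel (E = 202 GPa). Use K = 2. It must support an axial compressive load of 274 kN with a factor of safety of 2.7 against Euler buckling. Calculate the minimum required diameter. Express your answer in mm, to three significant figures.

d ≈ 175 mm

Required P_cr = n·P = 2.7 × 274 = 739.8 kN
L_e = K·L = 2 × 5.60 = 11.20 m
Required I = P_cr·L_e²/(π²E) = 7.398×10^5 × 11.20² / (π² × 2.02×10^11) = 4.655×10^-5 m⁴
I_req = 4.655×10^7 mm⁴
Solid circle: I = πd⁴/64  ⇒  d = (64I/π)^(1/4) = (64×4.655×10^7/π)^(1/4) = 175 mm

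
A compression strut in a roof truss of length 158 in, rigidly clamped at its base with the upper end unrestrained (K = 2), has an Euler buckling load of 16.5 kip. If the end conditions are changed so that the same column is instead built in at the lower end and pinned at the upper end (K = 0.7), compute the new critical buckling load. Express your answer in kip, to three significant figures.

P_cr ≈ 135 kip

P_cr ∝ 1/K², so P_cr,new = P_cr,old × (K_old/K_new)² = 16.5 × (2/0.7)²
= 16.5 × 8.163 = 135 kip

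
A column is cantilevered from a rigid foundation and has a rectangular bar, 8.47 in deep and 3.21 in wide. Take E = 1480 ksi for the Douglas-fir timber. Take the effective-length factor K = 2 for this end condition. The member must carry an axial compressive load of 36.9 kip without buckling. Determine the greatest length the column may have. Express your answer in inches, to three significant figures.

Buckling occurs about the weak axis: I_min = h·b³/12 with b = 3.21 in (the shorter side).
I_min = 8.47×3.21³/12 = 23.35 in⁴
At the buckling limit P_cr = P = 3.690×10^4 lb
From P_cr = π²EI/(K·L)²:  L = (1/K)·√(π²EI/P_cr) = (1/2)·√(π²×1.48×10^6×23.35/3.690×10^4)
L = 48.1 in

L_max ≈ 48.1 in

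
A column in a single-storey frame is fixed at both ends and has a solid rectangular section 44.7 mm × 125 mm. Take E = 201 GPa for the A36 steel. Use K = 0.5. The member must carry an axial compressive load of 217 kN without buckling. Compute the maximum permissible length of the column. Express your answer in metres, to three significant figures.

Buckling occurs about the weak axis: I_min = h·b³/12 with b = 44.7 mm (the shorter side).
I_min = 125×44.7³/12 = 9.304×10^5 mm⁴
I = 9.304×10^-7 m⁴
At the buckling limit P_cr = P = 2.170×10^5 N
From P_cr = π²EI/(K·L)²:  L = (1/K)·√(π²EI/P_cr) = (1/0.5)·√(π²×2.01×10^11×9.304×10^-7/2.170×10^5)
L = 5.83 m

L_max ≈ 5.83 m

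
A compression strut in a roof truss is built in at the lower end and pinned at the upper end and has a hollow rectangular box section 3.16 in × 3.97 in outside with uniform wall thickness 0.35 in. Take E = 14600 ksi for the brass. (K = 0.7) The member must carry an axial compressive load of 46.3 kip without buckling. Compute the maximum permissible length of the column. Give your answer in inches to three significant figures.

Inner dimensions: h_i = 3.97 − 2×0.35 = 3.270 in, b_i = 3.16 − 2×0.35 = 2.460 in
Weak-axis I_min = (h_o·b_o³ − h_i·b_i³)/12 with b_o = 3.16, b_i = 2.460 in (shorter outer/inner sides).
I_min = (3.97×3.16³ − 3.270×2.460³)/12 = 6.383 in⁴
At the buckling limit P_cr = P = 4.630×10^4 lb
From P_cr = π²EI/(K·L)²:  L = (1/K)·√(π²EI/P_cr) = (1/0.7)·√(π²×1.46×10^7×6.383/4.630×10^4)
L = 201 in

L_max ≈ 201 in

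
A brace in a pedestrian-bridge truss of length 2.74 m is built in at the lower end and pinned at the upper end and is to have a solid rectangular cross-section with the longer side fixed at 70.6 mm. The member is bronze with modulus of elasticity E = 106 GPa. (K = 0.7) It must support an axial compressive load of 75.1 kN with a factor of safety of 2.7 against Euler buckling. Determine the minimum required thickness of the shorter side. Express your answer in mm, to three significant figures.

Required P_cr = n·P = 2.7 × 75.1 = 202.8 kN
L_e = K·L = 0.7 × 2.74 = 1.918 m
Required I = P_cr·L_e²/(π²E) = 2.028×10^5 × 1.918² / (π² × 1.06×10^11) = 7.130×10^-7 m⁴
I_req = 7.130×10^5 mm⁴
Rectangle, weak axis: I_min = h·b³/12 with h = 70.6 mm fixed  ⇒  b = (12I/h)^(1/3) = 49.5 mm

b ≈ 49.5 mm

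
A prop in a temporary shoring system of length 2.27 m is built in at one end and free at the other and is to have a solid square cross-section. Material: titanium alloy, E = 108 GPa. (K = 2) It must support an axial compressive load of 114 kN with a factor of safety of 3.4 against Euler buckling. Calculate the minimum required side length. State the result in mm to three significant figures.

Required P_cr = n·P = 3.4 × 114 = 387.6 kN
L_e = K·L = 2 × 2.27 = 4.540 m
Required I = P_cr·L_e²/(π²E) = 3.876×10^5 × 4.540² / (π² × 1.08×10^11) = 7.495×10^-6 m⁴
I_req = 7.495×10^6 mm⁴
Solid square: I = a⁴/12  ⇒  a = (12I)^(1/4) = (12×7.495×10^6)^(1/4) = 97.4 mm

a ≈ 97.4 mm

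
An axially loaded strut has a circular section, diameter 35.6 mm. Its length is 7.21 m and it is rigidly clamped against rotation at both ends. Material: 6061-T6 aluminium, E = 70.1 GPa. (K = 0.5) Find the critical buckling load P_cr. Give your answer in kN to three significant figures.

I = πd⁴/64 = π×35.6⁴/64 = 7.884×10^4 mm⁴
I = 7.884×10^4 mm⁴ = 7.884×10^-8 m⁴
Effective length L_e = K·L = 0.5 × 7.21 = 3.605 m
P_cr = π²EI / L_e² = π² × 70.1×10⁹ × 7.884×10^-8 / 3.605² = 4.197×10^3 N

P_cr ≈ 4.20 kN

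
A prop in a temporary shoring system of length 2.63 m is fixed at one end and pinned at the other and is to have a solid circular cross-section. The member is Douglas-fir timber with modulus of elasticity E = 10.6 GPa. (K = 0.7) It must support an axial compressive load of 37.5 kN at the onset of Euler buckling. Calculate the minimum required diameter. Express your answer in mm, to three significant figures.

L_e = K·L = 0.7 × 2.63 = 1.841 m
Required I = P_cr·L_e²/(π²E) = 3.750×10^4 × 1.841² / (π² × 1.06×10^10) = 1.215×10^-6 m⁴
I_req = 1.215×10^6 mm⁴
Solid circle: I = πd⁴/64  ⇒  d = (64I/π)^(1/4) = (64×1.215×10^6/π)^(1/4) = 70.5 mm

d ≈ 70.5 mm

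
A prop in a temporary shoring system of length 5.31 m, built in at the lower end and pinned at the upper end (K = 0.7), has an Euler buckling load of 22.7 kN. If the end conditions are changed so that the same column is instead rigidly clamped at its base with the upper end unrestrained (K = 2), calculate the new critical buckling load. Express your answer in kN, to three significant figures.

P_cr ∝ 1/K², so P_cr,new = P_cr,old × (K_old/K_new)² = 22.7 × (0.7/2)²
= 22.7 × 0.1225 = 2.78 kN

P_cr ≈ 2.78 kN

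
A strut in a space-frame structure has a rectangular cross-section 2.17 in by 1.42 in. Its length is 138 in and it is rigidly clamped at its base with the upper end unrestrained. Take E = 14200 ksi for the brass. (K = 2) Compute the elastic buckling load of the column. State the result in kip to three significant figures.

P_cr ≈ 0.953 kip

Buckling occurs about the weak axis: I_min = h·b³/12 with b = 1.42 in (the shorter side).
I_min = 2.17×1.42³/12 = 0.5178 in⁴
Effective length L_e = K·L = 2 × 138 = 276.0 in
P_cr = π²EI / L_e² = π² × 14200×10³ × 0.5178 / 276.0² = 952.6 lb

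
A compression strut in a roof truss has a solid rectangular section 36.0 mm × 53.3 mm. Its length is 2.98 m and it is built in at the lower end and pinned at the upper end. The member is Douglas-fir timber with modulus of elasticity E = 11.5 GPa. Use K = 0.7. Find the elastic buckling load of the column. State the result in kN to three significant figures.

P_cr ≈ 5.41 kN

Buckling occurs about the weak axis: I_min = h·b³/12 with b = 36.0 mm (the shorter side).
I_min = 53.3×36.0³/12 = 2.072×10^5 mm⁴
I = 2.072×10^5 mm⁴ = 2.072×10^-7 m⁴
Effective length L_e = K·L = 0.7 × 2.98 = 2.086 m
P_cr = π²EI / L_e² = π² × 11.5×10⁹ × 2.072×10^-7 / 2.086² = 5.405×10^3 N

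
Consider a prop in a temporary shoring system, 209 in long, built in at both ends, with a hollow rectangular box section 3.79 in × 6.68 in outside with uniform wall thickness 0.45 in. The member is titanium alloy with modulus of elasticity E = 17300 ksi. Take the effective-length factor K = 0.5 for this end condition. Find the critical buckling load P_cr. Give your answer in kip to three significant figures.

Inner dimensions: h_i = 6.68 − 2×0.45 = 5.780 in, b_i = 3.79 − 2×0.45 = 2.890 in
Weak-axis I_min = (h_o·b_o³ − h_i·b_i³)/12 with b_o = 3.79, b_i = 2.890 in (shorter outer/inner sides).
I_min = (6.68×3.79³ − 5.780×2.890³)/12 = 18.68 in⁴
Effective length L_e = K·L = 0.5 × 209 = 104.5 in
P_cr = π²EI / L_e² = π² × 17300×10³ × 18.68 / 104.5² = 2.921×10^5 lb

P_cr ≈ 292 kip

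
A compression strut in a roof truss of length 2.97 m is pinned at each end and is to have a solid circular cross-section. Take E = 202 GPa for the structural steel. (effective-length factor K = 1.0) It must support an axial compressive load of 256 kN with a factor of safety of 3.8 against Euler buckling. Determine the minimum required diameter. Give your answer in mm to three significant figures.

Required P_cr = n·P = 3.8 × 256 = 972.8 kN
L_e = K·L = 1 × 2.97 = 2.970 m
Required I = P_cr·L_e²/(π²E) = 9.728×10^5 × 2.970² / (π² × 2.02×10^11) = 4.304×10^-6 m⁴
I_req = 4.304×10^6 mm⁴
Solid circle: I = πd⁴/64  ⇒  d = (64I/π)^(1/4) = (64×4.304×10^6/π)^(1/4) = 96.8 mm

d ≈ 96.8 mm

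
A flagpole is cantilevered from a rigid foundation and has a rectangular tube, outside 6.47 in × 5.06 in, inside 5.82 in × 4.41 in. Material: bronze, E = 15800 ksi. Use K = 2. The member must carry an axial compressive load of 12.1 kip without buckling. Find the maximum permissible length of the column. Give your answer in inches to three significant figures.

Weak-axis I_min = (h_o·b_o³ − h_i·b_i³)/12 with b_o = 5.06, b_i = 4.410 in (shorter outer/inner sides).
I_min = (6.47×5.06³ − 5.820×4.410³)/12 = 28.25 in⁴
At the buckling limit P_cr = P = 1.210×10^4 lb
From P_cr = π²EI/(K·L)²:  L = (1/K)·√(π²EI/P_cr) = (1/2)·√(π²×1.58×10^7×28.25/1.210×10^4)
L = 302 in

L_max ≈ 302 in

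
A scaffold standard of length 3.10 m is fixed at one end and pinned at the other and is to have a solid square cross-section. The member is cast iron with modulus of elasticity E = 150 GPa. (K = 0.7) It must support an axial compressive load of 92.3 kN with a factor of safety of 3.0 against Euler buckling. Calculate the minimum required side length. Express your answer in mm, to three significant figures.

Required P_cr = n·P = 3.0 × 92.3 = 276.9 kN
L_e = K·L = 0.7 × 3.10 = 2.170 m
Required I = P_cr·L_e²/(π²E) = 2.769×10^5 × 2.170² / (π² × 1.50×10^11) = 8.807×10^-7 m⁴
I_req = 8.807×10^5 mm⁴
Solid square: I = a⁴/12  ⇒  a = (12I)^(1/4) = (12×8.807×10^5)^(1/4) = 57.0 mm

a ≈ 57.0 mm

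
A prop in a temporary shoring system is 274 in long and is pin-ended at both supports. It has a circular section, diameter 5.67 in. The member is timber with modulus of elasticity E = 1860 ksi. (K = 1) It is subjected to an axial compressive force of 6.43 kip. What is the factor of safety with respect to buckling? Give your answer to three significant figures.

n ≈ 1.93

I = πd⁴/64 = π×5.67⁴/64 = 50.73 in⁴
Effective length L_e = K·L = 1 × 274 = 274.0 in
P_cr = π²EI / L_e² = π² × 1860×10³ × 50.73 / 274.0² = 1.241×10^4 lb
Factor of safety n = P_cr / P = 12.405 / 6.43 = 1.93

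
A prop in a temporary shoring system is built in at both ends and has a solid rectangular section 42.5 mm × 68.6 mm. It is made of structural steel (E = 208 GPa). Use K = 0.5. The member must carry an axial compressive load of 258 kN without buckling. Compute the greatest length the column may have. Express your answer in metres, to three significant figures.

L_max ≈ 3.74 m

Buckling occurs about the weak axis: I_min = h·b³/12 with b = 42.5 mm (the shorter side).
I_min = 68.6×42.5³/12 = 4.388×10^5 mm⁴
I = 4.388×10^-7 m⁴
At the buckling limit P_cr = P = 2.580×10^5 N
From P_cr = π²EI/(K·L)²:  L = (1/K)·√(π²EI/P_cr) = (1/0.5)·√(π²×2.08×10^11×4.388×10^-7/2.580×10^5)
L = 3.74 m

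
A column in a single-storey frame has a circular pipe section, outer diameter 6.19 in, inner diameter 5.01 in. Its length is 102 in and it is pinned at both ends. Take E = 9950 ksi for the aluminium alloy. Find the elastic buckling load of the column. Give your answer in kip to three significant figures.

P_cr ≈ 388 kip

d_o = 6.19 in, d_i = 5.01 in
I = π(d_o⁴ − d_i⁴)/64 = π(6.19⁴ − 5.010⁴)/64 = 41.14 in⁴
Effective length L_e = K·L = 1 × 102 = 102.0 in
P_cr = π²EI / L_e² = π² × 9950×10³ × 41.14 / 102.0² = 3.883×10^5 lb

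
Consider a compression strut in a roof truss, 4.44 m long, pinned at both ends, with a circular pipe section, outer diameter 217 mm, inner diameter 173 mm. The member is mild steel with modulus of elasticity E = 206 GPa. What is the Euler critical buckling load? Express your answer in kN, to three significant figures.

P_cr ≈ 6690 kN

d_o = 217 mm, d_i = 173 mm
I = π(d_o⁴ − d_i⁴)/64 = π(217⁴ − 173.0⁴)/64 = 6.488×10^7 mm⁴
I = 6.488×10^7 mm⁴ = 6.488×10^-5 m⁴
Effective length L_e = K·L = 1 × 4.44 = 4.440 m
P_cr = π²EI / L_e² = π² × 206×10⁹ × 6.488×10^-5 / 4.440² = 6.691×10^6 N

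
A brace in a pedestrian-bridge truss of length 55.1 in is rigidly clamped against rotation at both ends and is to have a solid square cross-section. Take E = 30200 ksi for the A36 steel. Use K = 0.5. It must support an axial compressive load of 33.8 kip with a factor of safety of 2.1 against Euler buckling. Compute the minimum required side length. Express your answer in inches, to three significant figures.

a ≈ 1.21 in

Required P_cr = n·P = 2.1 × 33.8 = 70.98 kip
L_e = K·L = 0.5 × 55.1 = 27.55 in
Required I = P_cr·L_e²/(π²E) = 7.098×10^4 × 27.55² / (π² × 3.02×10^7) = 0.1807 in⁴
Solid square: I = a⁴/12  ⇒  a = (12I)^(1/4) = (12×0.1807)^(1/4) = 1.21 in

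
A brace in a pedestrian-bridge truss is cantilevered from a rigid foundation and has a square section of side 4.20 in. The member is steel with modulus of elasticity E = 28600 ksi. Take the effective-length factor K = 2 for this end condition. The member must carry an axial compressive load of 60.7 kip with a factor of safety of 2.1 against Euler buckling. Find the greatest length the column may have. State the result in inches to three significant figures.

L_max ≈ 120 in

I = a⁴/12 = 4.20⁴/12 = 25.93 in⁴
Required critical load P_cr = n·P = 2.1 × 60.7 = 127.5 kip = 1.275×10^5 lb
From P_cr = π²EI/(K·L)²:  L = (1/K)·√(π²EI/P_cr) = (1/2)·√(π²×2.86×10^7×25.93/1.275×10^5)
L = 120 in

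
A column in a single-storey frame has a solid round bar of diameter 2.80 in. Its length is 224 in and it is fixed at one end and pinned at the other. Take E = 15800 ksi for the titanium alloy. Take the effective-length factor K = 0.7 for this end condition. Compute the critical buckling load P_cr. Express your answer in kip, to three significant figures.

P_cr ≈ 19.1 kip

I = πd⁴/64 = π×2.80⁴/64 = 3.017 in⁴
Effective length L_e = K·L = 0.7 × 224 = 156.8 in
P_cr = π²EI / L_e² = π² × 15800×10³ × 3.017 / 156.8² = 1.914×10^4 lb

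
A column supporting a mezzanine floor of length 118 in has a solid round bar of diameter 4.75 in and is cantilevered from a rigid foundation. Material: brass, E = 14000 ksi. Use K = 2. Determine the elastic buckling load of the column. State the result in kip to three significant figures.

I = πd⁴/64 = π×4.75⁴/64 = 24.99 in⁴
Effective length L_e = K·L = 2 × 118 = 236.0 in
P_cr = π²EI / L_e² = π² × 14000×10³ × 24.99 / 236.0² = 6.199×10^4 lb

P_cr ≈ 62.0 kip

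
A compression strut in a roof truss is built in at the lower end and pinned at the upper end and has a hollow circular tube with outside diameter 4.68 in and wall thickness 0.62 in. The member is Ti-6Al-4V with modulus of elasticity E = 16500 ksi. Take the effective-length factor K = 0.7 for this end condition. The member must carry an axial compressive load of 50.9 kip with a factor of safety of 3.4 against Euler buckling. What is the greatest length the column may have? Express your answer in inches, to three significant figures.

L_max ≈ 179 in

Inner diameter d_i = 4.68 − 2×0.62 = 3.440 in
I = π(d_o⁴ − d_i⁴)/64 = π(4.68⁴ − 3.440⁴)/64 = 16.67 in⁴
Required critical load P_cr = n·P = 3.4 × 50.9 = 173.1 kip = 1.731×10^5 lb
From P_cr = π²EI/(K·L)²:  L = (1/K)·√(π²EI/P_cr) = (1/0.7)·√(π²×1.65×10^7×16.67/1.731×10^5)
L = 179 in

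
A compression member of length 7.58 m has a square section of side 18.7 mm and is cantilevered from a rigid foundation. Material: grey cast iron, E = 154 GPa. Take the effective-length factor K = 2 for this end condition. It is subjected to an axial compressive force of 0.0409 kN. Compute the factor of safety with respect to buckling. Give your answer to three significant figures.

I = a⁴/12 = 18.7⁴/12 = 1.019×10^4 mm⁴
I = 1.019×10^4 mm⁴ = 1.019×10^-8 m⁴
Effective length L_e = K·L = 2 × 7.58 = 15.16 m
P_cr = π²EI / L_e² = π² × 154×10⁹ × 1.019×10^-8 / 15.16² = 67.39 N
Factor of safety n = P_cr / P = 0.067392 / 0.0409 = 1.65

n ≈ 1.65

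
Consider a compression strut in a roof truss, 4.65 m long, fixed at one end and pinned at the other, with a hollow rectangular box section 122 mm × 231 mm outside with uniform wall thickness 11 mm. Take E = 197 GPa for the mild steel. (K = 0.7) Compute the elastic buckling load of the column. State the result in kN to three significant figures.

P_cr ≈ 3220 kN

Inner dimensions: h_i = 231 − 2×11 = 209.0 mm, b_i = 122 − 2×11 = 100.0 mm
Weak-axis I_min = (h_o·b_o³ − h_i·b_i³)/12 with b_o = 122, b_i = 100.0 mm (shorter outer/inner sides).
I_min = (231×122³ − 209.0×100.0³)/12 = 1.754×10^7 mm⁴
I = 1.754×10^7 mm⁴ = 1.754×10^-5 m⁴
Effective length L_e = K·L = 0.7 × 4.65 = 3.255 m
P_cr = π²EI / L_e² = π² × 197×10⁹ × 1.754×10^-5 / 3.255² = 3.219×10^6 N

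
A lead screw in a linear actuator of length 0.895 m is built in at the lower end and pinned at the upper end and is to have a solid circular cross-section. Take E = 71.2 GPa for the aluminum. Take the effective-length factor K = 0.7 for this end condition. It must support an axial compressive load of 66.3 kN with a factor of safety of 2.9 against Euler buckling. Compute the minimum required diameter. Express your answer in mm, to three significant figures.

Required P_cr = n·P = 2.9 × 66.3 = 192.3 kN
L_e = K·L = 0.7 × 0.895 = 0.6265 m
Required I = P_cr·L_e²/(π²E) = 1.923×10^5 × 0.6265² / (π² × 7.12×10^10) = 1.074×10^-7 m⁴
I_req = 1.074×10^5 mm⁴
Solid circle: I = πd⁴/64  ⇒  d = (64I/π)^(1/4) = (64×1.074×10^5/π)^(1/4) = 38.5 mm

d ≈ 38.5 mm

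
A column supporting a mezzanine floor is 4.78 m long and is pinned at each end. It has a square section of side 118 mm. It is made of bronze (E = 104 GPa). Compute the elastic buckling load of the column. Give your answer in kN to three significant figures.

P_cr ≈ 726 kN

I = a⁴/12 = 118⁴/12 = 1.616×10^7 mm⁴
I = 1.616×10^7 mm⁴ = 1.616×10^-5 m⁴
Effective length L_e = K·L = 1 × 4.78 = 4.780 m
P_cr = π²EI / L_e² = π² × 104×10⁹ × 1.616×10^-5 / 4.780² = 7.258×10^5 N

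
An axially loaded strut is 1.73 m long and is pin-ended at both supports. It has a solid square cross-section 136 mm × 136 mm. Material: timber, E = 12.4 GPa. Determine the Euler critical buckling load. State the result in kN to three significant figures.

P_cr ≈ 1170 kN

I = a⁴/12 = 136⁴/12 = 2.851×10^7 mm⁴
I = 2.851×10^7 mm⁴ = 2.851×10^-5 m⁴
Effective length L_e = K·L = 1 × 1.73 = 1.730 m
P_cr = π²EI / L_e² = π² × 12.4×10⁹ × 2.851×10^-5 / 1.730² = 1.166×10^6 N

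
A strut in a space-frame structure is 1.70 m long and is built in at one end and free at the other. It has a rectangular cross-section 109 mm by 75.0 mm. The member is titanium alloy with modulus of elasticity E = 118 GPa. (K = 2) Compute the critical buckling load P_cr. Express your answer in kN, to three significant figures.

P_cr ≈ 386 kN

Buckling occurs about the weak axis: I_min = h·b³/12 with b = 75.0 mm (the shorter side).
I_min = 109×75.0³/12 = 3.832×10^6 mm⁴
I = 3.832×10^6 mm⁴ = 3.832×10^-6 m⁴
Effective length L_e = K·L = 2 × 1.70 = 3.400 m
P_cr = π²EI / L_e² = π² × 118×10⁹ × 3.832×10^-6 / 3.400² = 3.861×10^5 N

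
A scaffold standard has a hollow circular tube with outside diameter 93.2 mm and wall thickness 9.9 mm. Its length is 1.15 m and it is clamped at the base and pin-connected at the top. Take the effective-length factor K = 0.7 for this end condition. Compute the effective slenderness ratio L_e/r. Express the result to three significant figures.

λ ≈ 27.1

Inner diameter d_i = 93.2 − 2×9.9 = 73.40 mm
I = π(d_o⁴ − d_i⁴)/64 = π(93.2⁴ − 73.40⁴)/64 = 2.279×10^6 mm⁴
A = 2.591×10^3 mm²;  r_min = √(I/A) = √(2.279×10^6/2.591×10^3) = 29.66 mm
L_e = K·L = 0.7 × 1.15 m = 0.8050 m = 805.00 mm
λ = L_e / r_min = 805.00 / 29.66 = 27.1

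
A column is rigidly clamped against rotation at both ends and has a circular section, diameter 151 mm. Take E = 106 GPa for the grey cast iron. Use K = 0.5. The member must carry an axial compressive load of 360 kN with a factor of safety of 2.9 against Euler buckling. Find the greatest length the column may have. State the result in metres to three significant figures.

I = πd⁴/64 = π×151⁴/64 = 2.552×10^7 mm⁴
I = 2.552×10^-5 m⁴
Required critical load P_cr = n·P = 2.9 × 360 = 1044 kN = 1.044×10^6 N
From P_cr = π²EI/(K·L)²:  L = (1/K)·√(π²EI/P_cr) = (1/0.5)·√(π²×1.06×10^11×2.552×10^-5/1.044×10^6)
L = 10.1 m

L_max ≈ 10.1 m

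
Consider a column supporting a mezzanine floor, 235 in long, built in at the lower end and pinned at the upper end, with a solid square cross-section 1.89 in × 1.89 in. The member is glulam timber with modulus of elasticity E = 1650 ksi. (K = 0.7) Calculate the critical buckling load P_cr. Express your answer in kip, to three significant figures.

I = a⁴/12 = 1.89⁴/12 = 1.063 in⁴
Effective length L_e = K·L = 0.7 × 235 = 164.5 in
P_cr = π²EI / L_e² = π² × 1650×10³ × 1.063 / 164.5² = 639.9 lb

P_cr ≈ 0.640 kip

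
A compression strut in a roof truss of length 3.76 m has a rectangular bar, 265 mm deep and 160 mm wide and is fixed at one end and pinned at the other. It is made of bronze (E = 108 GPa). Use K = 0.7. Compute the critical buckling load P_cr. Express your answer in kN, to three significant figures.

P_cr ≈ 13900 kN

Buckling occurs about the weak axis: I_min = h·b³/12 with b = 160 mm (the shorter side).
I_min = 265×160³/12 = 9.045×10^7 mm⁴
I = 9.045×10^7 mm⁴ = 9.045×10^-5 m⁴
Effective length L_e = K·L = 0.7 × 3.76 = 2.632 m
P_cr = π²EI / L_e² = π² × 108×10⁹ × 9.045×10^-5 / 2.632² = 1.392×10^7 N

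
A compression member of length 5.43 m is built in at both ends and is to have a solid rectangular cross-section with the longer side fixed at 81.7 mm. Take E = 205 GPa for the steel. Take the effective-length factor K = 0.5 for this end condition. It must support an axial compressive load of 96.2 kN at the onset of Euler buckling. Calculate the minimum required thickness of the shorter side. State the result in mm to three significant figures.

b ≈ 37.2 mm

L_e = K·L = 0.5 × 5.43 = 2.715 m
Required I = P_cr·L_e²/(π²E) = 9.620×10^4 × 2.715² / (π² × 2.05×10^11) = 3.505×10^-7 m⁴
I_req = 3.505×10^5 mm⁴
Rectangle, weak axis: I_min = h·b³/12 with h = 81.7 mm fixed  ⇒  b = (12I/h)^(1/3) = 37.2 mm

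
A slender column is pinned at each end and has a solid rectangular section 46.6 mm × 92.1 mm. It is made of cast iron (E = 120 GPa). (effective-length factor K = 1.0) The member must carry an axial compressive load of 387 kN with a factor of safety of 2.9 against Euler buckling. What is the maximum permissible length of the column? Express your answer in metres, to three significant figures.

Buckling occurs about the weak axis: I_min = h·b³/12 with b = 46.6 mm (the shorter side).
I_min = 92.1×46.6³/12 = 7.767×10^5 mm⁴
I = 7.767×10^-7 m⁴
Required critical load P_cr = n·P = 2.9 × 387 = 1122 kN = 1.122×10^6 N
From P_cr = π²EI/(K·L)²:  L = (1/K)·√(π²EI/P_cr) = (1/1)·√(π²×1.20×10^11×7.767×10^-7/1.122×10^6)
L = 0.905 m

L_max ≈ 0.905 m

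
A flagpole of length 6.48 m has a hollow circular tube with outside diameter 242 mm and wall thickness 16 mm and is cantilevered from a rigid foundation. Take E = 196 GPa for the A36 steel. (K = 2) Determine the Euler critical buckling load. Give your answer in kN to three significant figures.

P_cr ≈ 840 kN

Inner diameter d_i = 242 − 2×16 = 210.0 mm
I = π(d_o⁴ − d_i⁴)/64 = π(242⁴ − 210.0⁴)/64 = 7.289×10^7 mm⁴
I = 7.289×10^7 mm⁴ = 7.289×10^-5 m⁴
Effective length L_e = K·L = 2 × 6.48 = 12.96 m
P_cr = π²EI / L_e² = π² × 196×10⁹ × 7.289×10^-5 / 12.96² = 8.395×10^5 N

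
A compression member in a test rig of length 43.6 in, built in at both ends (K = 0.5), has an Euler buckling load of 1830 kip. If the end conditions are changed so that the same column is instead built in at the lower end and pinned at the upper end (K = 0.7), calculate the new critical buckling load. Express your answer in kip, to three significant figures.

P_cr ∝ 1/K², so P_cr,new = P_cr,old × (K_old/K_new)² = 1830 × (0.5/0.7)²
= 1830 × 0.5102 = 934 kip

P_cr ≈ 934 kip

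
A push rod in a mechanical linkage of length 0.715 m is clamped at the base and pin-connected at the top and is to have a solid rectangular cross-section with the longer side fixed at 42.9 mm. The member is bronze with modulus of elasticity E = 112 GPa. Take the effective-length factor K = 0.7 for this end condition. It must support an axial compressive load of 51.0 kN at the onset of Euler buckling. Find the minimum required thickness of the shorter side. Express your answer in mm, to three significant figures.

L_e = K·L = 0.7 × 0.715 = 0.5005 m
Required I = P_cr·L_e²/(π²E) = 5.100×10^4 × 0.5005² / (π² × 1.12×10^11) = 1.156×10^-8 m⁴
I_req = 1.156×10^4 mm⁴
Rectangle, weak axis: I_min = h·b³/12 with h = 42.9 mm fixed  ⇒  b = (12I/h)^(1/3) = 14.8 mm

b ≈ 14.8 mm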